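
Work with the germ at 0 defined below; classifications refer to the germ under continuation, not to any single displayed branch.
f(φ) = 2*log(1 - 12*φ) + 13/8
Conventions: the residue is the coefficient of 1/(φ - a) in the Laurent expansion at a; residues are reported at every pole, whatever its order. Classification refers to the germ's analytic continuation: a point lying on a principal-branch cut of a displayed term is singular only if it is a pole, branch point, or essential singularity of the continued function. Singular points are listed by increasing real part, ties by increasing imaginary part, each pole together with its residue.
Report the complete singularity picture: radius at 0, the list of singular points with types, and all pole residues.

Radius of convergence at 0: 1/12.
At 1/12: a logarithmic branch point.

Branch term (2)*log(1 - φ/(1/12)): its argument vanishes at φ = 1/12, a logarithmic branch point, modulus 1/12.
The radius of convergence is the smallest modulus among the singular points: 1/12.


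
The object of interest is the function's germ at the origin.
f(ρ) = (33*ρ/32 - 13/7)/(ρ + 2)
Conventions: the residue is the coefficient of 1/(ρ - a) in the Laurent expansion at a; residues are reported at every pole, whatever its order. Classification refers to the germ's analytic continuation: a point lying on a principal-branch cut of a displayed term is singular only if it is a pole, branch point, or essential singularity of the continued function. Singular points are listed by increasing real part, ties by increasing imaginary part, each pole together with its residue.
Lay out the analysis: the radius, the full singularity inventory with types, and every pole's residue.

Denominator factor (ρ + 2): pole of order 1 at -2, modulus 2.
The radius of convergence is the smallest modulus among the singular points: 2.
At the order-1 pole -2 set g(ρ) = (ρ - (-2))*f(ρ) = 33*ρ/32 - 13/7.
Simple pole: residue = g(a) at a = -2, which is -439/112.

Radius of convergence at 0: 2.
At -2: a pole of order 1; residue -439/112.


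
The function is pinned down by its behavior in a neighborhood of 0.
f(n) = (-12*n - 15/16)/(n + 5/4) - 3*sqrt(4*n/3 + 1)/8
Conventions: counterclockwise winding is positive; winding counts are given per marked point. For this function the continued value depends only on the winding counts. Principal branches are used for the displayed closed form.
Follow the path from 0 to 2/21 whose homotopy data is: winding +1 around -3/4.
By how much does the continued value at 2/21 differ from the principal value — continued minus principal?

The rational part is single-valued and drops out of the difference; each branch term changes only by its own monodromy.
(-3/8)*sqrt(1 - n/(-3/4)): winding +1 is odd, the square root flips sign, contributing -2*(-3/8)*sqrt(1 - (2/21)/(-3/4)) = -2*(-3/8)*sqrt(71/63) = (1/28)*sqrt(497).
Summing the contributions at n = 2/21 gives (1/28)*sqrt(497).

Continued minus principal equals (1/28)*sqrt(497).


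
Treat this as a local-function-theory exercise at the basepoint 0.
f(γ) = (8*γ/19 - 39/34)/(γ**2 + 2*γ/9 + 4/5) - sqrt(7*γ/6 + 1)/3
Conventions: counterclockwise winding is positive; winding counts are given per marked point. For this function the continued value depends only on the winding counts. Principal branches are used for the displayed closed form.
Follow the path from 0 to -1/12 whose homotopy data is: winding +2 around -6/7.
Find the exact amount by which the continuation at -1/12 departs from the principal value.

The rational part is single-valued and drops out of the difference; each branch term changes only by its own monodromy.
(-1/3)*sqrt(1 - γ/(-6/7)): winding +2 is even, the square root returns to the same sheet, contribution 0.
Summing the contributions at γ = -1/12 gives 0.

Continued minus principal equals 0.


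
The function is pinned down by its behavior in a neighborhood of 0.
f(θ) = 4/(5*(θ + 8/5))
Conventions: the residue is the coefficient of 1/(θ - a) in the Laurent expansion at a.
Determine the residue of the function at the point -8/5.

At the order-1 pole -8/5 set g(θ) = (θ - (-8/5))*f(θ) = 4/5.
Simple pole: residue = g(a) at a = -8/5, which is 4/5.

The residue is 4/5.


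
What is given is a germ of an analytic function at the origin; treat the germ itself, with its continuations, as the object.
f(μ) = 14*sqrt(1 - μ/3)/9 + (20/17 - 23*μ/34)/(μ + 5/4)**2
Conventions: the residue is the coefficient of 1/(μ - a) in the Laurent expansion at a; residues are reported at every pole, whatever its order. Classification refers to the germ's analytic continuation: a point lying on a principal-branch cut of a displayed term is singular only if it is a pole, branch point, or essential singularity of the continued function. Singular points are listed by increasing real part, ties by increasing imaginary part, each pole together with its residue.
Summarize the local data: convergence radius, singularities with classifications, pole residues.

Radius of convergence at 0: 5/4.
At -5/4: a pole of order 2; residue -23/34.
At 3: an algebraic (square-root) branch point.

Denominator factor (μ + 5/4)^2: pole of order 2 at -5/4, modulus 5/4.
Branch term (14/9)*sqrt(1 - μ/(3)): its argument vanishes at μ = 3, a square-root branch point, modulus 3.
The radius of convergence is the smallest modulus among the singular points: 5/4.
The branch term is analytic at -5/4 and contributes nothing to the residue; only the rational part matters.
At the order-2 pole -5/4 set g(μ) = (μ - (-5/4))^2*(rational part) = 20/17 - 23*μ/34.
Order-2 pole: residue = g'(a); g'(-5/4) = -23/34, so the residue is -23/34.
List the singular points by increasing real part (a conjugate pair: the negative imaginary part first).


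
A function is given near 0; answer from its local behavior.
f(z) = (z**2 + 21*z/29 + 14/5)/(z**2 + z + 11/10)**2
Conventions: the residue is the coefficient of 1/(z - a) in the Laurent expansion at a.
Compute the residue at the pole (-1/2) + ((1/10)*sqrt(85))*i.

The factor z**2 + z + 11/10 splits as (z - a)(z - a') with a = (-1/2) + ((1/10)*sqrt(85))*i, a' = (-1/2) - ((1/10)*sqrt(85))*i. At the order-2 pole a set g(z) = (z - a)^2*f(z) = [z**2 + 21*z/29 + 14/5] / (z - a')^2.
Order-2 pole: residue = g'(a); g'((-1/2) + ((1/10)*sqrt(85))*i) = -((1026/8381)*sqrt(85))*i, so the residue is -((1026/8381)*sqrt(85))*i.

The residue is -((1026/8381)*sqrt(85))*i.


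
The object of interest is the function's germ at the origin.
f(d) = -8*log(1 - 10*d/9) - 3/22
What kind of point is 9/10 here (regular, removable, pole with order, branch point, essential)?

The term (-8)*log(1 - d/(9/10)) has argument 1 - 9/10/(9/10) = 0 at 9/10: a logarithmic (infinitely-sheeted) branch point; the remaining terms are analytic or single-valued there.

The point is a logarithmic branch point.


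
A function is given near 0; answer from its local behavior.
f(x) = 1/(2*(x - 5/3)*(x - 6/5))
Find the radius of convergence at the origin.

The radius of convergence is 6/5.

Denominator factor (x - 5/3): pole of order 1 at 5/3, modulus 5/3.
Denominator factor (x - 6/5): pole of order 1 at 6/5, modulus 6/5.
The radius of convergence is the smallest modulus among the singular points: 6/5.


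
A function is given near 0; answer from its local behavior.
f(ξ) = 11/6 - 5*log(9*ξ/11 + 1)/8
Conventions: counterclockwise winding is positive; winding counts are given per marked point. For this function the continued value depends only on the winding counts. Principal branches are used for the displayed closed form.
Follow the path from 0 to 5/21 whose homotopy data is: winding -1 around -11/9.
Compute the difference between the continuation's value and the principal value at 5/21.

Continued minus principal equals (5/4)*pi*i.

The rational part is single-valued and drops out of the difference; each branch term changes only by its own monodromy.
(-5/8)*log(1 - ξ/(-11/9)): each positive loop around -11/9 adds 2*pi*i to the log, so winding -1 contributes (-5/8)*(-1)*2*pi*i = (5/4)*pi*i.
Summing the contributions at ξ = 5/21 gives (5/4)*pi*i.


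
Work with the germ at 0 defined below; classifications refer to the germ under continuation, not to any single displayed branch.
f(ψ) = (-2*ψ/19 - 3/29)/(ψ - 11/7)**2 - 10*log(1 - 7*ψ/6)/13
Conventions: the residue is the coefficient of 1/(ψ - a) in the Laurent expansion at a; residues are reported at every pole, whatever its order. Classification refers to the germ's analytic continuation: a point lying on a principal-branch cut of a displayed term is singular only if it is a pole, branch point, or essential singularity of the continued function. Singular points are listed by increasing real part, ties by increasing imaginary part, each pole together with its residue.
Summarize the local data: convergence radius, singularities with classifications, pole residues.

Denominator factor (ψ - 11/7)^2: pole of order 2 at 11/7, modulus 11/7.
Branch term (-10/13)*log(1 - ψ/(6/7)): its argument vanishes at ψ = 6/7, a logarithmic branch point, modulus 6/7.
The radius of convergence is the smallest modulus among the singular points: 6/7.
The branch term is analytic at 11/7 and contributes nothing to the residue; only the rational part matters.
At the order-2 pole 11/7 set g(ψ) = (ψ - (11/7))^2*(rational part) = -2*ψ/19 - 3/29.
Order-2 pole: residue = g'(a); g'(11/7) = -2/19, so the residue is -2/19.
List the singular points by increasing real part (a conjugate pair: the negative imaginary part first).

Radius of convergence at 0: 6/7.
At 6/7: a logarithmic branch point.
At 11/7: a pole of order 2; residue -2/19.


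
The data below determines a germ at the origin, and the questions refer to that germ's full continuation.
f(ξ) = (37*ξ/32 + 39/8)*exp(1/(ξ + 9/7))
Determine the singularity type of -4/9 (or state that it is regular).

There is no denominator, hence no pole anywhere.
The essential point of exp(1/(ξ - (-9/7))) is -9/7, not -4/9.
So the germ continues analytically to -4/9.

The point is a regular point.


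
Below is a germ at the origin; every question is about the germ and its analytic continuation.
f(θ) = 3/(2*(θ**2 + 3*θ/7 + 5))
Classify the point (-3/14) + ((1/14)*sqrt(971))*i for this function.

The point is a pole of order 1.

The denominator factor θ**2 + 3*θ/7 + 5 vanishes at (-3/14) + ((1/14)*sqrt(971))*i and appears to the power 1; the numerator there equals 3/2, nonzero, and no other factor vanishes.
Hence a pole whose order is the multiplicity, 1.


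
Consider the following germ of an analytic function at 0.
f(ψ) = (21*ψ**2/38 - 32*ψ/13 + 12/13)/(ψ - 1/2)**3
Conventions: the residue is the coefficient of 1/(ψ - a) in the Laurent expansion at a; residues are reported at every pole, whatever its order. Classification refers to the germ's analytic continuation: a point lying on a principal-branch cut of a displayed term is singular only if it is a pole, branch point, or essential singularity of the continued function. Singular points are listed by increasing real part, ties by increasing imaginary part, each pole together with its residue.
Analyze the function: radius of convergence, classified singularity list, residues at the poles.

Radius of convergence at 0: 1/2.
At 1/2: a pole of order 3; residue 21/38.

Denominator factor (ψ - 1/2)^3: pole of order 3 at 1/2, modulus 1/2.
The radius of convergence is the smallest modulus among the singular points: 1/2.
At the order-3 pole 1/2 set g(ψ) = (ψ - (1/2))^3*f(ψ) = 21*ψ**2/38 - 32*ψ/13 + 12/13.
Order-3 pole: residue = g''(a)/2; g''(1/2) = 21/19, so the residue is 21/38.


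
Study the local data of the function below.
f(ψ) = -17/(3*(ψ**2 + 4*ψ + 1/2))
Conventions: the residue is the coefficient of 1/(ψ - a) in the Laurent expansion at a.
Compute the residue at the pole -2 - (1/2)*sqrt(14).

The residue is (17/42)*sqrt(14).

The factor ψ**2 + 4*ψ + 1/2 splits as (ψ - a)(ψ - a') with a = -2 - (1/2)*sqrt(14), a' = -2 + (1/2)*sqrt(14). At the order-1 pole a set g(ψ) = (ψ - a)*f(ψ) = [-17/3] / (ψ - a').
Simple pole: residue = g(a) at a = -2 - (1/2)*sqrt(14), which is (17/42)*sqrt(14).


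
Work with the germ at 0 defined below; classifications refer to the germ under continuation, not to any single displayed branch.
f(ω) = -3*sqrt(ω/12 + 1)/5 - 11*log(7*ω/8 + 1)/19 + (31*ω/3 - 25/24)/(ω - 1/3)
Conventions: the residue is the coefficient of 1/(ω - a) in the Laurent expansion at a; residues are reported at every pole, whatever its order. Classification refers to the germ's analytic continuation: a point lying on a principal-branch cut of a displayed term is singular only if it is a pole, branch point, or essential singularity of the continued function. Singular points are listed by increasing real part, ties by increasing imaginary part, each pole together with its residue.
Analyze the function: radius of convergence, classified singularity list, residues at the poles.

Radius of convergence at 0: 1/3.
At -12: an algebraic (square-root) branch point.
At -8/7: a logarithmic branch point.
At 1/3: a pole of order 1; residue 173/72.

Denominator factor (ω - 1/3): pole of order 1 at 1/3, modulus 1/3.
Branch term (-11/19)*log(1 - ω/(-8/7)): its argument vanishes at ω = -8/7, a logarithmic branch point, modulus 8/7.
Branch term (-3/5)*sqrt(1 - ω/(-12)): its argument vanishes at ω = -12, a square-root branch point, modulus 12.
The radius of convergence is the smallest modulus among the singular points: 1/3.
The branch terms are analytic at 1/3 and contribute nothing to the residue; only the rational part matters.
At the order-1 pole 1/3 set g(ω) = (ω - (1/3))*(rational part) = 31*ω/3 - 25/24.
Simple pole: residue = g(a) at a = 1/3, which is 173/72.
List the singular points by increasing real part (a conjugate pair: the negative imaginary part first).


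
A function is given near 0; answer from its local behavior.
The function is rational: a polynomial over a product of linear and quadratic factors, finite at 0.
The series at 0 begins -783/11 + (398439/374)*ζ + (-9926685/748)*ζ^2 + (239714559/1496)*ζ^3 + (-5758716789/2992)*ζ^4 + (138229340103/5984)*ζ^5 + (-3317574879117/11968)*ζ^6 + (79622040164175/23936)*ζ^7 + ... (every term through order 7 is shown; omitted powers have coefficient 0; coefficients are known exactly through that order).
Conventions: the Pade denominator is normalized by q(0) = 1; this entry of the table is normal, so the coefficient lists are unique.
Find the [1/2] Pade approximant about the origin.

The Pade approximant has numerator coefficients [-783/11, 148202171883/3414165029]; denominator coefficients [1, 524237277/36515134, 519109382/18257567].

Taylor coefficients needed (read off): a_0 = -783/11, a_1 = 398439/374, a_2 = -9926685/748, a_3 = 239714559/1496.
Write the denominator as Q(ζ) = 1 + q1*ζ + q2*ζ^2. Requiring Q*f - P = O(ζ^4) with deg P <= 1 kills the coefficients of ζ^2..ζ^3 in Q*f:
  ζ^2: a_2 + q1*a_1 + q2*a_0 = 0, i.e. -9926685/748 + (398439/374)*q1 + (-783/11)*q2 = 0.
  ζ^3: a_3 + q1*a_2 + q2*a_1 = 0, i.e. 239714559/1496 + (-9926685/748)*q1 + (398439/374)*q2 = 0.
Solving this linear system: q1 = 524237277/36515134, q2 = 519109382/18257567.
The numerator is Q*f truncated at degree 1: P0 = a_0 = -783/11; P1 = a_1 + q1*a_0 = 148202171883/3414165029.


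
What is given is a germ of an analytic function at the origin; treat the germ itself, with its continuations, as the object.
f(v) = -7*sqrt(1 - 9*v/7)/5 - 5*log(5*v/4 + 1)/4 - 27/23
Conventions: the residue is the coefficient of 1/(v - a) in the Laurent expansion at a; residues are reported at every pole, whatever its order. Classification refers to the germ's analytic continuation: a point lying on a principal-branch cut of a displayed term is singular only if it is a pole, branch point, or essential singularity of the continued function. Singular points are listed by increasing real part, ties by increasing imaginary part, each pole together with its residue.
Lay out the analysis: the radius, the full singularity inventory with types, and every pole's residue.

Radius of convergence at 0: 7/9.
At -4/5: a logarithmic branch point.
At 7/9: an algebraic (square-root) branch point.

Branch term (-5/4)*log(1 - v/(-4/5)): its argument vanishes at v = -4/5, a logarithmic branch point, modulus 4/5.
Branch term (-7/5)*sqrt(1 - v/(7/9)): its argument vanishes at v = 7/9, a square-root branch point, modulus 7/9.
The radius of convergence is the smallest modulus among the singular points: 7/9.
List the singular points by increasing real part (a conjugate pair: the negative imaginary part first).


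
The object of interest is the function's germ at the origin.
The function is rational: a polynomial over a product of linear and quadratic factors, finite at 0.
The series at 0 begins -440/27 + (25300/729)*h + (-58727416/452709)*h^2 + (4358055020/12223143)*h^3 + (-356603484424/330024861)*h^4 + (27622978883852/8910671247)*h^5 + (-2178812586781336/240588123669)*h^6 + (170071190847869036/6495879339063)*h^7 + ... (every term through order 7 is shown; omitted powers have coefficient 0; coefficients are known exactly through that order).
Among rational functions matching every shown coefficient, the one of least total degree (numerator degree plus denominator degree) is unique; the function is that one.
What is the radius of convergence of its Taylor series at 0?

No rational of total degree below 5 reproduces all 8 coefficients; solving the [2/3] Pade equations on them gives f(h) = (12*h**2/23 + 25*h/9 + 10/3)/((h + 3/4)*(h**2 - 4*h/9 - 3/11)), whose expansion matches every shown term.
Denominator factor (h + 3/4): pole of order 1 at -3/4, modulus 3/4.
Denominator factor (h**2 - 4*h/9 - 3/11): discriminant 1148/891, real irrational roots 2/9 + (1/99)*sqrt(3157) and 2/9 - (1/99)*sqrt(3157); poles of order 1, moduli 2/9 + (1/99)*sqrt(3157) and -2/9 + (1/99)*sqrt(3157).
The radius of convergence is the smallest modulus among the singular points: -2/9 + (1/99)*sqrt(3157).

The radius of convergence is -2/9 + (1/99)*sqrt(3157).


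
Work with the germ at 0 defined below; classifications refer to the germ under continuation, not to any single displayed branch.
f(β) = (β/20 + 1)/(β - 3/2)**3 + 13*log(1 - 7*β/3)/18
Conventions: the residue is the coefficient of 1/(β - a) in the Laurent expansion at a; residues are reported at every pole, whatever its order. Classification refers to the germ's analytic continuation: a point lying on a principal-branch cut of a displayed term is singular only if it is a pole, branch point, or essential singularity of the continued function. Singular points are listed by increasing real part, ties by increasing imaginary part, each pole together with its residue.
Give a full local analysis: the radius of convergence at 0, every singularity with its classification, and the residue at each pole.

Radius of convergence at 0: 3/7.
At 3/7: a logarithmic branch point.
At 3/2: a pole of order 3; residue 0.

Denominator factor (β - 3/2)^3: pole of order 3 at 3/2, modulus 3/2.
Branch term (13/18)*log(1 - β/(3/7)): its argument vanishes at β = 3/7, a logarithmic branch point, modulus 3/7.
The radius of convergence is the smallest modulus among the singular points: 3/7.
The branch term is analytic at 3/2 and contributes nothing to the residue; only the rational part matters.
At the order-3 pole 3/2 set g(β) = (β - (3/2))^3*(rational part) = β/20 + 1.
Order-3 pole: residue = g''(a)/2; g''(3/2) = 0, so the residue is 0.
List the singular points by increasing real part (a conjugate pair: the negative imaginary part first).


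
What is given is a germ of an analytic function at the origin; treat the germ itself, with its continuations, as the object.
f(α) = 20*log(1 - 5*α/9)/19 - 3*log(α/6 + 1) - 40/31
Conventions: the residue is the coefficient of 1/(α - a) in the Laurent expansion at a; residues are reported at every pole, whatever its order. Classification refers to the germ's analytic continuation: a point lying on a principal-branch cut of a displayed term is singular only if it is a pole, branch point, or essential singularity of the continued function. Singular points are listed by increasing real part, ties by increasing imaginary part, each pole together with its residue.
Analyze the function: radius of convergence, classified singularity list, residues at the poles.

Branch term (20/19)*log(1 - α/(9/5)): its argument vanishes at α = 9/5, a logarithmic branch point, modulus 9/5.
Branch term (-3)*log(1 - α/(-6)): its argument vanishes at α = -6, a logarithmic branch point, modulus 6.
The radius of convergence is the smallest modulus among the singular points: 9/5.
List the singular points by increasing real part (a conjugate pair: the negative imaginary part first).

Radius of convergence at 0: 9/5.
At -6: a logarithmic branch point.
At 9/5: a logarithmic branch point.


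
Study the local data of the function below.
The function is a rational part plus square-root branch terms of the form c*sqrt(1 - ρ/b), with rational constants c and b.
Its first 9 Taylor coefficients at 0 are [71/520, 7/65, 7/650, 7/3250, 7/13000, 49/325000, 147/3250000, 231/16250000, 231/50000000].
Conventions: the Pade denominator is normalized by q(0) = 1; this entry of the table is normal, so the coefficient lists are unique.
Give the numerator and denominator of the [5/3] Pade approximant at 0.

The Pade approximant has numerator coefficients [71/520, 323/20800, -4523/104000, 1747/208000, -7/26000, -7/2600000]; denominator coefficients [1, -27/40, 27/200, -3/400].

Taylor coefficients needed (read off): a_0 = 71/520, a_1 = 7/65, a_2 = 7/650, a_3 = 7/3250, a_4 = 7/13000, a_5 = 49/325000, a_6 = 147/3250000, a_7 = 231/16250000, a_8 = 231/50000000.
Write the denominator as Q(ρ) = 1 + q1*ρ + q2*ρ^2 + q3*ρ^3. Requiring Q*f - P = O(ρ^9) with deg P <= 5 kills the coefficients of ρ^6..ρ^8 in Q*f:
  ρ^6: a_6 + q1*a_5 + q2*a_4 + q3*a_3 = 0, i.e. 147/3250000 + (49/325000)*q1 + (7/13000)*q2 + (7/3250)*q3 = 0.
  ρ^7: a_7 + q1*a_6 + q2*a_5 + q3*a_4 = 0, i.e. 231/16250000 + (147/3250000)*q1 + (49/325000)*q2 + (7/13000)*q3 = 0.
  ρ^8: a_8 + q1*a_7 + q2*a_6 + q3*a_5 = 0, i.e. 231/50000000 + (231/16250000)*q1 + (147/3250000)*q2 + (49/325000)*q3 = 0.
Solving this linear system: q1 = -27/40, q2 = 27/200, q3 = -3/400.
The numerator is Q*f truncated at degree 5: P0 = a_0 = 71/520; P1 = a_1 + q1*a_0 = 323/20800; P2 = a_2 + q1*a_1 + q2*a_0 = -4523/104000; P3 = a_3 + q1*a_2 + q2*a_1 + q3*a_0 = 1747/208000; P4 = a_4 + q1*a_3 + q2*a_2 + q3*a_1 = -7/26000; P5 = a_5 + q1*a_4 + q2*a_3 + q3*a_2 = -7/2600000.


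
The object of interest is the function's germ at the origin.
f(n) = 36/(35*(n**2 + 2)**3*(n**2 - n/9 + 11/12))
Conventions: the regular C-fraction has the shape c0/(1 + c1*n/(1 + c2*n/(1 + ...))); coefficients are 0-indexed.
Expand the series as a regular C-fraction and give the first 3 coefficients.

The regular C-fraction coefficients are [54/385, -4/33, 171/8].

Taylor coefficients (expand at 0): a_0 = 54/385, a_1 = 72/4235, a_2 = -16833/46585.
c0 = a_0 = 54/385. Peel one level at a time: if S = 1 + c*n/S' with S'(0) = 1, then c is the n-coefficient of S and S' = c*n/(S - 1).
S_1 = c0/f = 1 + (-4/33)*n + (57/22)*n^2 + ...; c1 = -4/33.
S_2 = c1*n/(S_1 - 1) = 1 + (171/8)*n + ...; c2 = 171/8.


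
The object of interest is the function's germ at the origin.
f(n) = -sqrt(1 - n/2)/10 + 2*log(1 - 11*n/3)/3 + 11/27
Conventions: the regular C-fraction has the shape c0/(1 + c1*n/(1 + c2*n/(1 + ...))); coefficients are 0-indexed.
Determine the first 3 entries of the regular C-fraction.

The regular C-fraction coefficients are [83/270, 2613/332, -16867057/1735032].

Taylor coefficients (expand at 0): a_0 = 83/270, a_1 = -871/360, a_2 = -38693/8640.
c0 = a_0 = 83/270. Peel one level at a time: if S = 1 + c*n/S' with S'(0) = 1, then c is the n-coefficient of S and S' = c*n/(S - 1).
S_1 = c0/f = 1 + (2613/332)*n + (16867057/220448)*n^2 + ...; c1 = 2613/332.
S_2 = c1*n/(S_1 - 1) = 1 + (-16867057/1735032)*n + ...; c2 = -16867057/1735032.


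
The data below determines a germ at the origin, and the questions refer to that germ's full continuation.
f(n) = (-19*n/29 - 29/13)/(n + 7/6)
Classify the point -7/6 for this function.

The denominator factor n + 7/6 vanishes at -7/6 and appears to the power 1; the numerator there equals -3317/2262, nonzero, and no other factor vanishes.
Hence a pole whose order is the multiplicity, 1.

The point is a pole of order 1.


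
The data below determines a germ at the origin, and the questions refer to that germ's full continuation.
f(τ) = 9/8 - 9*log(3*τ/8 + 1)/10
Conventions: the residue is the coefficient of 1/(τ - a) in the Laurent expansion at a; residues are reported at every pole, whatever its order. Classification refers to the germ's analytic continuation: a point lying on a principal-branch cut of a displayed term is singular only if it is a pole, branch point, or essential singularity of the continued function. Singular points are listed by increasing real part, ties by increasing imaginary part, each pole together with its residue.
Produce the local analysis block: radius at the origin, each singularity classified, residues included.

Branch term (-9/10)*log(1 - τ/(-8/3)): its argument vanishes at τ = -8/3, a logarithmic branch point, modulus 8/3.
The radius of convergence is the smallest modulus among the singular points: 8/3.

Radius of convergence at 0: 8/3.
At -8/3: a logarithmic branch point.


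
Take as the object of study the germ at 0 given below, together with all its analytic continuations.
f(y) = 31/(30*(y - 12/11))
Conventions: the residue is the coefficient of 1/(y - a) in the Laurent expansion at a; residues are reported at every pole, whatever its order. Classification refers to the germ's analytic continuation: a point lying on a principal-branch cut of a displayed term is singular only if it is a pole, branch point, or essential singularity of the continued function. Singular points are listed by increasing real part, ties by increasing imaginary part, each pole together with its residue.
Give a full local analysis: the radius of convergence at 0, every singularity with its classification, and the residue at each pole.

Radius of convergence at 0: 12/11.
At 12/11: a pole of order 1; residue 31/30.

Denominator factor (y - 12/11): pole of order 1 at 12/11, modulus 12/11.
The radius of convergence is the smallest modulus among the singular points: 12/11.
At the order-1 pole 12/11 set g(y) = (y - (12/11))*f(y) = 31/30.
Simple pole: residue = g(a) at a = 12/11, which is 31/30.


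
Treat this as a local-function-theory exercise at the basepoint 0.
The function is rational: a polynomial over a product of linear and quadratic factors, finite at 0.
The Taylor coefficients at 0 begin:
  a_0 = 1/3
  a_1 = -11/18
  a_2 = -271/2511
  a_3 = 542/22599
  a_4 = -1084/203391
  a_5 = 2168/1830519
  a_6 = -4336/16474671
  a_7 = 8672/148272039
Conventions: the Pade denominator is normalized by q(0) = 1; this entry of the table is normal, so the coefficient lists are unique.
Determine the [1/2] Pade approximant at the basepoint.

Taylor coefficients needed (read off): a_0 = 1/3, a_1 = -11/18, a_2 = -271/2511, a_3 = 542/22599.
Write the denominator as Q(u) = 1 + q1*u + q2*u^2. Requiring Q*f - P = O(u^4) with deg P <= 1 kills the coefficients of u^2..u^3 in Q*f:
  u^2: a_2 + q1*a_1 + q2*a_0 = 0, i.e. -271/2511 + (-11/18)*q1 + (1/3)*q2 = 0.
  u^3: a_3 + q1*a_2 + q2*a_1 = 0, i.e. 542/22599 + (-271/2511)*q1 + (-11/18)*q2 = 0.
Solving this linear system: q1 = -15718/111033, q2 = 73712/1147341.
The numerator is Q*f truncated at degree 1: P0 = a_0 = 1/3; P1 = a_1 + q1*a_0 = -438557/666198.

The Pade approximant has numerator coefficients [1/3, -438557/666198]; denominator coefficients [1, -15718/111033, 73712/1147341].


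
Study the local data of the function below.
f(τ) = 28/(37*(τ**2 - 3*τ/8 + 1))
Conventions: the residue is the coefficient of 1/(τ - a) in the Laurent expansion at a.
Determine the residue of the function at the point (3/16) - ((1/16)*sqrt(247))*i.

The residue is ((224/9139)*sqrt(247))*i.

The factor τ**2 - 3*τ/8 + 1 splits as (τ - a)(τ - a') with a = (3/16) - ((1/16)*sqrt(247))*i, a' = (3/16) + ((1/16)*sqrt(247))*i. At the order-1 pole a set g(τ) = (τ - a)*f(τ) = [28/37] / (τ - a').
Simple pole: residue = g(a) at a = (3/16) - ((1/16)*sqrt(247))*i, which is ((224/9139)*sqrt(247))*i.


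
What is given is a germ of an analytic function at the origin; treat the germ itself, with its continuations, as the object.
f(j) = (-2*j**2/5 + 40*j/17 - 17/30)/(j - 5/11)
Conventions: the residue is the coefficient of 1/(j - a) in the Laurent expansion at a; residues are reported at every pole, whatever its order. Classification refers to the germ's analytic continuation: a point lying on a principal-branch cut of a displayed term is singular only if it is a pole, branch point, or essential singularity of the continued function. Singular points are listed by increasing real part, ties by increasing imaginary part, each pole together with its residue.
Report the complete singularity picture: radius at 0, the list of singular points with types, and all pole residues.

Radius of convergence at 0: 5/11.
At 5/11: a pole of order 1; residue 25931/61710.

Denominator factor (j - 5/11): pole of order 1 at 5/11, modulus 5/11.
The radius of convergence is the smallest modulus among the singular points: 5/11.
At the order-1 pole 5/11 set g(j) = (j - (5/11))*f(j) = -2*j**2/5 + 40*j/17 - 17/30.
Simple pole: residue = g(a) at a = 5/11, which is 25931/61710.


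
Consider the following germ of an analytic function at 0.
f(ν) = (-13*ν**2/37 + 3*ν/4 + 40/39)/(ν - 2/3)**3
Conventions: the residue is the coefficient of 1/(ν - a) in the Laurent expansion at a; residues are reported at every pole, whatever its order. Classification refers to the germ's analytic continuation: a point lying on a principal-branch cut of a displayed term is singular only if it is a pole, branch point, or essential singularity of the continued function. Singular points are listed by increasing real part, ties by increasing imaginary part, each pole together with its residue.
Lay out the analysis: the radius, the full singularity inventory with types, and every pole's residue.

Radius of convergence at 0: 2/3.
At 2/3: a pole of order 3; residue -13/37.

Denominator factor (ν - 2/3)^3: pole of order 3 at 2/3, modulus 2/3.
The radius of convergence is the smallest modulus among the singular points: 2/3.
At the order-3 pole 2/3 set g(ν) = (ν - (2/3))^3*f(ν) = -13*ν**2/37 + 3*ν/4 + 40/39.
Order-3 pole: residue = g''(a)/2; g''(2/3) = -26/37, so the residue is -13/37.


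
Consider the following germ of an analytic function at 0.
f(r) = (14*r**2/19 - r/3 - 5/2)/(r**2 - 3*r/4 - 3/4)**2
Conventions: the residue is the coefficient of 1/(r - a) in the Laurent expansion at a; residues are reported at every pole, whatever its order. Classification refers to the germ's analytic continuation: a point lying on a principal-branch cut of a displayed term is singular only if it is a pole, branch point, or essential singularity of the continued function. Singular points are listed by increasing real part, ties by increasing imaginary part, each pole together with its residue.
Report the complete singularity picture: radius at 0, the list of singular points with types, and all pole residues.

Radius of convergence at 0: -3/8 + (1/8)*sqrt(57).
At 3/8 - (1/8)*sqrt(57): a pole of order 2; residue -(2576/20577)*sqrt(57).
At 3/8 + (1/8)*sqrt(57): a pole of order 2; residue (2576/20577)*sqrt(57).

Denominator factor (r**2 - 3*r/4 - 3/4)^2: discriminant 57/16, real irrational roots 3/8 + (1/8)*sqrt(57) and 3/8 - (1/8)*sqrt(57); poles of order 2, moduli 3/8 + (1/8)*sqrt(57) and -3/8 + (1/8)*sqrt(57).
The radius of convergence is the smallest modulus among the singular points: -3/8 + (1/8)*sqrt(57).
The factor r**2 - 3*r/4 - 3/4 splits as (r - a)(r - a') with a = 3/8 - (1/8)*sqrt(57), a' = 3/8 + (1/8)*sqrt(57). At the order-2 pole a set g(r) = (r - a)^2*f(r) = [14*r**2/19 - r/3 - 5/2] / (r - a')^2.
Order-2 pole: residue = g'(a); g'(3/8 - (1/8)*sqrt(57)) = -(2576/20577)*sqrt(57), so the residue is -(2576/20577)*sqrt(57).
The factor r**2 - 3*r/4 - 3/4 splits as (r - a)(r - a') with a = 3/8 + (1/8)*sqrt(57), a' = 3/8 - (1/8)*sqrt(57). At the order-2 pole a set g(r) = (r - a)^2*f(r) = [14*r**2/19 - r/3 - 5/2] / (r - a')^2.
Order-2 pole: residue = g'(a); g'(3/8 + (1/8)*sqrt(57)) = (2576/20577)*sqrt(57), so the residue is (2576/20577)*sqrt(57).
List the singular points by increasing real part (a conjugate pair: the negative imaginary part first).


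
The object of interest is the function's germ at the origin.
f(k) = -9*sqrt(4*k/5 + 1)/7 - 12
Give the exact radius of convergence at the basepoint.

The radius of convergence is 5/4.

Branch term (-9/7)*sqrt(1 - k/(-5/4)): its argument vanishes at k = -5/4, a square-root branch point, modulus 5/4.
The radius of convergence is the smallest modulus among the singular points: 5/4.


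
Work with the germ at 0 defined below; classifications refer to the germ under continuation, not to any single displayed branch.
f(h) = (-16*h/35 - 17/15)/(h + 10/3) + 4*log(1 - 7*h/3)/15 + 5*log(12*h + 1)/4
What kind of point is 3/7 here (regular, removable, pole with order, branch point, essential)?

The point is a logarithmic branch point.

The term (4/15)*log(1 - h/(3/7)) has argument 1 - 3/7/(3/7) = 0 at 3/7: a logarithmic (infinitely-sheeted) branch point; the remaining terms are analytic or single-valued there.


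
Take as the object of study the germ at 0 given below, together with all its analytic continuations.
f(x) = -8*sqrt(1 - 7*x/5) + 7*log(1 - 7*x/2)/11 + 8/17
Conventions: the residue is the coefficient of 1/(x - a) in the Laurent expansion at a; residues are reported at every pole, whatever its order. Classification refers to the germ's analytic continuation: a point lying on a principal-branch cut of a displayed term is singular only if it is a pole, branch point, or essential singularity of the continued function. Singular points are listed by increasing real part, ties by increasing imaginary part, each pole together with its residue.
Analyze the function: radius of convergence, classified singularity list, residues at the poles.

Radius of convergence at 0: 2/7.
At 2/7: a logarithmic branch point.
At 5/7: an algebraic (square-root) branch point.

Branch term (-8)*sqrt(1 - x/(5/7)): its argument vanishes at x = 5/7, a square-root branch point, modulus 5/7.
Branch term (7/11)*log(1 - x/(2/7)): its argument vanishes at x = 2/7, a logarithmic branch point, modulus 2/7.
The radius of convergence is the smallest modulus among the singular points: 2/7.
List the singular points by increasing real part (a conjugate pair: the negative imaginary part first).


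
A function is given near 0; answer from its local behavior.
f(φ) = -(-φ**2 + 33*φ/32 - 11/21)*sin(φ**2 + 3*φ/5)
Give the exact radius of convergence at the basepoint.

The factor -sin(φ**2 + 3*φ/5) is entire and contributes no finite singular point.
The polynomial part has no poles.
No finite singular points: the Taylor series at 0 converges everywhere.

The radius of convergence is infinite.


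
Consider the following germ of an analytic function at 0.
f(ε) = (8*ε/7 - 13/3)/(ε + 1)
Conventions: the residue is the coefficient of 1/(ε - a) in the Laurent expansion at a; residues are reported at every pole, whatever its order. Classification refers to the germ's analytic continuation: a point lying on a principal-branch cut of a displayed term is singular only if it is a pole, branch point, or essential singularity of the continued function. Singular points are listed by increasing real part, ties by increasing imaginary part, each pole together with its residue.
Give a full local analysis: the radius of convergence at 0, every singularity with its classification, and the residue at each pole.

Denominator factor (ε + 1): pole of order 1 at -1, modulus 1.
The radius of convergence is the smallest modulus among the singular points: 1.
At the order-1 pole -1 set g(ε) = (ε - (-1))*f(ε) = 8*ε/7 - 13/3.
Simple pole: residue = g(a) at a = -1, which is -115/21.

Radius of convergence at 0: 1.
At -1: a pole of order 1; residue -115/21.


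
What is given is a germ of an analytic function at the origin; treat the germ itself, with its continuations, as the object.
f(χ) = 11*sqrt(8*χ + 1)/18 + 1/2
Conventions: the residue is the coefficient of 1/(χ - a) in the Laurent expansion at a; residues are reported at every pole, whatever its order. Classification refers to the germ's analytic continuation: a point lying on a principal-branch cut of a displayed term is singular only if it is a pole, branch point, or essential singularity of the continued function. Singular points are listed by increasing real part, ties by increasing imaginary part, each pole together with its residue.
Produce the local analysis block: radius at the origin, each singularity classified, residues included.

Radius of convergence at 0: 1/8.
At -1/8: an algebraic (square-root) branch point.

Branch term (11/18)*sqrt(1 - χ/(-1/8)): its argument vanishes at χ = -1/8, a square-root branch point, modulus 1/8.
The radius of convergence is the smallest modulus among the singular points: 1/8.


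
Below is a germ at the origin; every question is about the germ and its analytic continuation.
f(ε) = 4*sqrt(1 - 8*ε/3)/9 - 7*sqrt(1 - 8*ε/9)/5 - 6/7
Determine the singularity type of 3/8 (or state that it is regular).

The term (4/9)*sqrt(1 - ε/(3/8)) has argument 1 - 3/8/(3/8) = 0 at 3/8: a square-root (algebraic, two-sheeted) branch point; the remaining terms are analytic or single-valued there.

The point is an algebraic (square-root) branch point.


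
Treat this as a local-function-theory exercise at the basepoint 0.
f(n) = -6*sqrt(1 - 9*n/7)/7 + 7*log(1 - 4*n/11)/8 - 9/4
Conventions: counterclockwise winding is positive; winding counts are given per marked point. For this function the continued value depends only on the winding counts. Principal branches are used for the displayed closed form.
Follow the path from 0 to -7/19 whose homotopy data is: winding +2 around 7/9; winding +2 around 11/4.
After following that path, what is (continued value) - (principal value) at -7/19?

Continued minus principal equals (7/2)*pi*i.

The rational part is single-valued and drops out of the difference; each branch term changes only by its own monodromy.
(-6/7)*sqrt(1 - n/(7/9)): winding +2 is even, the square root returns to the same sheet, contribution 0.
(7/8)*log(1 - n/(11/4)): each positive loop around 11/4 adds 2*pi*i to the log, so winding +2 contributes (7/8)*(2)*2*pi*i = (7/2)*pi*i.
Summing the contributions at n = -7/19 gives (7/2)*pi*i.


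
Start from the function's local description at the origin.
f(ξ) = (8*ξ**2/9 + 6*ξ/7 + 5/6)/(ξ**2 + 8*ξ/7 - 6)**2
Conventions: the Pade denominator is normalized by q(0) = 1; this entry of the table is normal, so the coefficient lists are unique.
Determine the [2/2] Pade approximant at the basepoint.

Taylor coefficients needed (expand at 0): a_0 = 5/216, a_1 = 37/1134, a_2 = 1397/31752, a_3 = 6247/250047, a_4 = 477025/24004512.
Write the denominator as Q(ξ) = 1 + q1*ξ + q2*ξ^2. Requiring Q*f - P = O(ξ^5) with deg P <= 2 kills the coefficients of ξ^3..ξ^4 in Q*f:
  ξ^3: a_3 + q1*a_2 + q2*a_1 = 0, i.e. 6247/250047 + (1397/31752)*q1 + (37/1134)*q2 = 0.
  ξ^4: a_4 + q1*a_3 + q2*a_2 = 0, i.e. 477025/24004512 + (6247/250047)*q1 + (1397/31752)*q2 = 0.
Solving this linear system: q1 = -85899941/213528693, q2 = -4004080121/17936410212.
The numerator is Q*f truncated at degree 2: P0 = a_0 = 5/216; P1 = a_1 + q1*a_0 = 358456393/15374065896; P2 = a_2 + q1*a_1 + q2*a_0 = 677440405/26355541536.

The Pade approximant has numerator coefficients [5/216, 358456393/15374065896, 677440405/26355541536]; denominator coefficients [1, -85899941/213528693, -4004080121/17936410212].


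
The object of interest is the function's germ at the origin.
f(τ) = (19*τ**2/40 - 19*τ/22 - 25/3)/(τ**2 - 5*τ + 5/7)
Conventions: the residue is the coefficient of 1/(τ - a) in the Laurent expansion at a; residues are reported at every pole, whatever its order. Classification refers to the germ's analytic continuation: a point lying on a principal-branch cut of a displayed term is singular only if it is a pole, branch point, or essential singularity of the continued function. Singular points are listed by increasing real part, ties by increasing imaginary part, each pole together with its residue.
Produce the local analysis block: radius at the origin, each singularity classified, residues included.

Denominator factor (τ**2 - 5*τ + 5/7): discriminant 155/7, real irrational roots 5/2 + (1/14)*sqrt(1085) and 5/2 - (1/14)*sqrt(1085); poles of order 1, moduli 5/2 + (1/14)*sqrt(1085) and 5/2 - (1/14)*sqrt(1085).
The radius of convergence is the smallest modulus among the singular points: 5/2 - (1/14)*sqrt(1085).
The factor τ**2 - 5*τ + 5/7 splits as (τ - a)(τ - a') with a = 5/2 - (1/14)*sqrt(1085), a' = 5/2 + (1/14)*sqrt(1085). At the order-1 pole a set g(τ) = (τ - a)*f(τ) = [19*τ**2/40 - 19*τ/22 - 25/3] / (τ - a').
Simple pole: residue = g(a) at a = 5/2 - (1/14)*sqrt(1085), which is 133/176 + (18089/572880)*sqrt(1085).
The factor τ**2 - 5*τ + 5/7 splits as (τ - a)(τ - a') with a = 5/2 + (1/14)*sqrt(1085), a' = 5/2 - (1/14)*sqrt(1085). At the order-1 pole a set g(τ) = (τ - a)*f(τ) = [19*τ**2/40 - 19*τ/22 - 25/3] / (τ - a').
Simple pole: residue = g(a) at a = 5/2 + (1/14)*sqrt(1085), which is 133/176 - (18089/572880)*sqrt(1085).
List the singular points by increasing real part (a conjugate pair: the negative imaginary part first).

Radius of convergence at 0: 5/2 - (1/14)*sqrt(1085).
At 5/2 - (1/14)*sqrt(1085): a pole of order 1; residue 133/176 + (18089/572880)*sqrt(1085).
At 5/2 + (1/14)*sqrt(1085): a pole of order 1; residue 133/176 - (18089/572880)*sqrt(1085).
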